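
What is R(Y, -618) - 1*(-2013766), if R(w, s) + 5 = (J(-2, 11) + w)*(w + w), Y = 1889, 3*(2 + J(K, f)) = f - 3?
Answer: 27458765/3 ≈ 9.1529e+6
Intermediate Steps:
J(K, f) = -3 + f/3 (J(K, f) = -2 + (f - 3)/3 = -2 + (-3 + f)/3 = -2 + (-1 + f/3) = -3 + f/3)
R(w, s) = -5 + 2*w*(⅔ + w) (R(w, s) = -5 + ((-3 + (⅓)*11) + w)*(w + w) = -5 + ((-3 + 11/3) + w)*(2*w) = -5 + (⅔ + w)*(2*w) = -5 + 2*w*(⅔ + w))
R(Y, -618) - 1*(-2013766) = (-5 + 2*1889² + (4/3)*1889) - 1*(-2013766) = (-5 + 2*3568321 + 7556/3) + 2013766 = (-5 + 7136642 + 7556/3) + 2013766 = 21417467/3 + 2013766 = 27458765/3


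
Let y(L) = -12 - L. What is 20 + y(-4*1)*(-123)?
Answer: 1004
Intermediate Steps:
20 + y(-4*1)*(-123) = 20 + (-12 - (-4))*(-123) = 20 + (-12 - 1*(-4))*(-123) = 20 + (-12 + 4)*(-123) = 20 - 8*(-123) = 20 + 984 = 1004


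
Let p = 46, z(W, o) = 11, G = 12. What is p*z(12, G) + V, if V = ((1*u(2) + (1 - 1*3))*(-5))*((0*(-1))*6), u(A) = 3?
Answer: 506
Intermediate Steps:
V = 0 (V = ((1*3 + (1 - 1*3))*(-5))*((0*(-1))*6) = ((3 + (1 - 3))*(-5))*(0*6) = ((3 - 2)*(-5))*0 = (1*(-5))*0 = -5*0 = 0)
p*z(12, G) + V = 46*11 + 0 = 506 + 0 = 506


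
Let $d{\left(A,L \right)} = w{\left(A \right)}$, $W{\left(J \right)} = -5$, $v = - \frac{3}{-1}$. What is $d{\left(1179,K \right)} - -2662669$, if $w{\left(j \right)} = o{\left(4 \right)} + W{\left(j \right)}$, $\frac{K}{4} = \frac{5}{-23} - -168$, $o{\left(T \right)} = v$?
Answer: $2662667$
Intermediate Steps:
$v = 3$ ($v = \left(-3\right) \left(-1\right) = 3$)
$o{\left(T \right)} = 3$
$K = \frac{15436}{23}$ ($K = 4 \left(\frac{5}{-23} - -168\right) = 4 \left(5 \left(- \frac{1}{23}\right) + 168\right) = 4 \left(- \frac{5}{23} + 168\right) = 4 \cdot \frac{3859}{23} = \frac{15436}{23} \approx 671.13$)
$w{\left(j \right)} = -2$ ($w{\left(j \right)} = 3 - 5 = -2$)
$d{\left(A,L \right)} = -2$
$d{\left(1179,K \right)} - -2662669 = -2 - -2662669 = -2 + 2662669 = 2662667$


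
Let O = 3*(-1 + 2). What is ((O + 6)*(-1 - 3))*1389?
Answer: -50004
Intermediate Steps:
O = 3 (O = 3*1 = 3)
((O + 6)*(-1 - 3))*1389 = ((3 + 6)*(-1 - 3))*1389 = (9*(-4))*1389 = -36*1389 = -50004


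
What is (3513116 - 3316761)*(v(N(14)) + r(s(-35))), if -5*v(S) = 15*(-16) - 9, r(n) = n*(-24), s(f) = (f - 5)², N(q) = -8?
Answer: -7530253521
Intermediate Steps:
s(f) = (-5 + f)²
r(n) = -24*n
v(S) = 249/5 (v(S) = -(15*(-16) - 9)/5 = -(-240 - 9)/5 = -⅕*(-249) = 249/5)
(3513116 - 3316761)*(v(N(14)) + r(s(-35))) = (3513116 - 3316761)*(249/5 - 24*(-5 - 35)²) = 196355*(249/5 - 24*(-40)²) = 196355*(249/5 - 24*1600) = 196355*(249/5 - 38400) = 196355*(-191751/5) = -7530253521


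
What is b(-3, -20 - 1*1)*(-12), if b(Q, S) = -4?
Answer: 48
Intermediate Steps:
b(-3, -20 - 1*1)*(-12) = -4*(-12) = 48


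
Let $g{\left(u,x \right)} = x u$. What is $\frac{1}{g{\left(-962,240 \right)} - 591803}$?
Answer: $- \frac{1}{822683} \approx -1.2155 \cdot 10^{-6}$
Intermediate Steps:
$g{\left(u,x \right)} = u x$
$\frac{1}{g{\left(-962,240 \right)} - 591803} = \frac{1}{\left(-962\right) 240 - 591803} = \frac{1}{-230880 - 591803} = \frac{1}{-822683} = - \frac{1}{822683}$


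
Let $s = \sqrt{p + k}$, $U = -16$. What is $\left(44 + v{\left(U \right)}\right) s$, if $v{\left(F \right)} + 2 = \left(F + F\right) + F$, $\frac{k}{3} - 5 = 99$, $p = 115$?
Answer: $- 6 \sqrt{427} \approx -123.98$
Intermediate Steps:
$k = 312$ ($k = 15 + 3 \cdot 99 = 15 + 297 = 312$)
$v{\left(F \right)} = -2 + 3 F$ ($v{\left(F \right)} = -2 + \left(\left(F + F\right) + F\right) = -2 + \left(2 F + F\right) = -2 + 3 F$)
$s = \sqrt{427}$ ($s = \sqrt{115 + 312} = \sqrt{427} \approx 20.664$)
$\left(44 + v{\left(U \right)}\right) s = \left(44 + \left(-2 + 3 \left(-16\right)\right)\right) \sqrt{427} = \left(44 - 50\right) \sqrt{427} = - 6 \sqrt{427}$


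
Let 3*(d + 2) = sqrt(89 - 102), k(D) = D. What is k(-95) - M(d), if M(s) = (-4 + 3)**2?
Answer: -96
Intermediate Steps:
d = -2 + I*sqrt(13)/3 (d = -2 + sqrt(89 - 102)/3 = -2 + sqrt(-13)/3 = -2 + (I*sqrt(13))/3 = -2 + I*sqrt(13)/3 ≈ -2.0 + 1.2019*I)
M(s) = 1 (M(s) = (-1)**2 = 1)
k(-95) - M(d) = -95 - 1*1 = -95 - 1 = -96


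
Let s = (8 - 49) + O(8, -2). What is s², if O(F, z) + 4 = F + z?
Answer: 1521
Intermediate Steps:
O(F, z) = -4 + F + z (O(F, z) = -4 + (F + z) = -4 + F + z)
s = -39 (s = (8 - 49) + (-4 + 8 - 2) = -41 + 2 = -39)
s² = (-39)² = 1521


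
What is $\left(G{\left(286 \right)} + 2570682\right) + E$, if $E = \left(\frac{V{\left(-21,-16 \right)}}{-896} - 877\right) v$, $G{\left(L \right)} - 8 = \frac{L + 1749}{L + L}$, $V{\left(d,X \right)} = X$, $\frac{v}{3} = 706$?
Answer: $\frac{129810659}{182} \approx 7.1325 \cdot 10^{5}$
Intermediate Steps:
$v = 2118$ ($v = 3 \cdot 706 = 2118$)
$G{\left(L \right)} = 8 + \frac{1749 + L}{2 L}$ ($G{\left(L \right)} = 8 + \frac{L + 1749}{L + L} = 8 + \frac{1749 + L}{2 L}$)
$E = - \frac{52008549}{28}$ ($E = \left(- \frac{16}{-896} - 877\right) 2118 = \left(\left(-16\right) \left(- \frac{1}{896}\right) - 877\right) 2118 = \left(\frac{1}{56} - 877\right) 2118 = \left(- \frac{49111}{56}\right) 2118 = - \frac{52008549}{28} \approx -1.8574 \cdot 10^{6}$)
$\left(G{\left(286 \right)} + 2570682\right) + E = \left(\frac{1749 + 17 \cdot 286}{2 \cdot 286} + 2570682\right) - \frac{52008549}{28} = \left(\frac{1}{2} \cdot \frac{1}{286} \left(1749 + 4862\right) + 2570682\right) - \frac{52008549}{28} = \left(\frac{1}{2} \cdot \frac{1}{286} \cdot 6611 + 2570682\right) - \frac{52008549}{28} = \left(\frac{601}{52} + 2570682\right) - \frac{52008549}{28} = \frac{133676065}{52} - \frac{52008549}{28} = \frac{129810659}{182}$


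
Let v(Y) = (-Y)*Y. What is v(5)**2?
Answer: 625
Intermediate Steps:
v(Y) = -Y**2
v(5)**2 = (-1*5**2)**2 = (-1*25)**2 = (-25)**2 = 625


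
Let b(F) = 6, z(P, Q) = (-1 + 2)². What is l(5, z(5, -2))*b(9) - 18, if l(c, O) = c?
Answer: 12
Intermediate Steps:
z(P, Q) = 1 (z(P, Q) = 1² = 1)
l(5, z(5, -2))*b(9) - 18 = 5*6 - 18 = 30 - 18 = 12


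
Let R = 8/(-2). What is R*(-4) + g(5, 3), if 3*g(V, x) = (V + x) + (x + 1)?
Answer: 20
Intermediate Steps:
R = -4 (R = 8*(-1/2) = -4)
g(V, x) = 1/3 + V/3 + 2*x/3 (g(V, x) = ((V + x) + (x + 1))/3 = ((V + x) + (1 + x))/3 = (1 + V + 2*x)/3 = 1/3 + V/3 + 2*x/3)
R*(-4) + g(5, 3) = -4*(-4) + (1/3 + (1/3)*5 + (2/3)*3) = 16 + (1/3 + 5/3 + 2) = 16 + 4 = 20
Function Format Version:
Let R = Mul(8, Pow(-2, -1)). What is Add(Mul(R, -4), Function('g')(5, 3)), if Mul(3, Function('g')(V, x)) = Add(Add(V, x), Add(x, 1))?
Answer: 20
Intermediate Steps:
R = -4 (R = Mul(8, Rational(-1, 2)) = -4)
Function('g')(V, x) = Add(Rational(1, 3), Mul(Rational(1, 3), V), Mul(Rational(2, 3), x)) (Function('g')(V, x) = Mul(Rational(1, 3), Add(Add(V, x), Add(x, 1))) = Mul(Rational(1, 3), Add(Add(V, x), Add(1, x))) = Mul(Rational(1, 3), Add(1, V, Mul(2, x))) = Add(Rational(1, 3), Mul(Rational(1, 3), V), Mul(Rational(2, 3), x)))
Add(Mul(R, -4), Function('g')(5, 3)) = Add(Mul(-4, -4), Add(Rational(1, 3), Mul(Rational(1, 3), 5), Mul(Rational(2, 3), 3))) = Add(16, Add(Rational(1, 3), Rational(5, 3), 2)) = Add(16, 4) = 20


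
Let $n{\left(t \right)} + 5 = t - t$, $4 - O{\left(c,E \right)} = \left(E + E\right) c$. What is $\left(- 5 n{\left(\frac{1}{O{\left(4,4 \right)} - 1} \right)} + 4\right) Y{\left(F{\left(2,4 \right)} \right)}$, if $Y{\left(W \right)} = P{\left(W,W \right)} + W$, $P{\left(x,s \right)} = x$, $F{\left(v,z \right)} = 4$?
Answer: $232$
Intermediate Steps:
$O{\left(c,E \right)} = 4 - 2 E c$ ($O{\left(c,E \right)} = 4 - \left(E + E\right) c = 4 - 2 E c$)
$Y{\left(W \right)} = 2 W$ ($Y{\left(W \right)} = W + W = 2 W$)
$n{\left(t \right)} = -5$ ($n{\left(t \right)} = -5 + \left(t - t\right) = -5 + 0 = -5$)
$\left(- 5 n{\left(\frac{1}{O{\left(4,4 \right)} - 1} \right)} + 4\right) Y{\left(F{\left(2,4 \right)} \right)} = \left(\left(-5\right) \left(-5\right) + 4\right) 2 \cdot 4 = \left(25 + 4\right) 8 = 29 \cdot 8 = 232$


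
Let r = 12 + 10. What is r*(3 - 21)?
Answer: -396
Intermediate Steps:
r = 22
r*(3 - 21) = 22*(3 - 21) = 22*(-18) = -396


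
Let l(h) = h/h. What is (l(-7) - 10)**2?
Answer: 81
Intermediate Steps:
l(h) = 1
(l(-7) - 10)**2 = (1 - 10)**2 = (-9)**2 = 81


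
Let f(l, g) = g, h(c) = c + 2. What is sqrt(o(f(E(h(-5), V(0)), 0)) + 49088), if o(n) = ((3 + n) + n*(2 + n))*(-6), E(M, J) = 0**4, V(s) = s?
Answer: sqrt(49070) ≈ 221.52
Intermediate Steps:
h(c) = 2 + c
E(M, J) = 0
o(n) = -18 - 6*n - 6*n*(2 + n) (o(n) = (3 + n + n*(2 + n))*(-6) = -18 - 6*n - 6*n*(2 + n))
sqrt(o(f(E(h(-5), V(0)), 0)) + 49088) = sqrt((-18 - 18*0 - 6*0**2) + 49088) = sqrt((-18 + 0 - 6*0) + 49088) = sqrt((-18 + 0 + 0) + 49088) = sqrt(-18 + 49088) = sqrt(49070)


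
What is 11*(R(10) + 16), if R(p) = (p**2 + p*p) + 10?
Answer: 2486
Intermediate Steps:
R(p) = 10 + 2*p**2 (R(p) = (p**2 + p**2) + 10 = 2*p**2 + 10 = 10 + 2*p**2)
11*(R(10) + 16) = 11*((10 + 2*10**2) + 16) = 11*((10 + 2*100) + 16) = 11*((10 + 200) + 16) = 11*(210 + 16) = 11*226 = 2486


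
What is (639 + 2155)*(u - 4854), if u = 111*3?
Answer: -12631674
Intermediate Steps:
u = 333
(639 + 2155)*(u - 4854) = (639 + 2155)*(333 - 4854) = 2794*(-4521) = -12631674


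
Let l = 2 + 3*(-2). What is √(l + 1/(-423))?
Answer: I*√79571/141 ≈ 2.0006*I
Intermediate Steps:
l = -4 (l = 2 - 6 = -4)
√(l + 1/(-423)) = √(-4 + 1/(-423)) = √(-4 - 1/423) = √(-1693/423) = I*√79571/141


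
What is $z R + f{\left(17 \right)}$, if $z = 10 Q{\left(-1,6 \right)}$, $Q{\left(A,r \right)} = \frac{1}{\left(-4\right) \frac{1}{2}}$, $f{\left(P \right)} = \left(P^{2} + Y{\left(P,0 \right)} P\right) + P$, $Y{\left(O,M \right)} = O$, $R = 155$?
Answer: $-180$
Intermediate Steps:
$f{\left(P \right)} = P + 2 P^{2}$ ($f{\left(P \right)} = \left(P^{2} + P P\right) + P = \left(P^{2} + P^{2}\right) + P = 2 P^{2} + P = P + 2 P^{2}$)
$Q{\left(A,r \right)} = - \frac{1}{2}$ ($Q{\left(A,r \right)} = \frac{1}{\left(-4\right) \frac{1}{2}} = \frac{1}{-2} = - \frac{1}{2}$)
$z = -5$ ($z = 10 \left(- \frac{1}{2}\right) = -5$)
$z R + f{\left(17 \right)} = \left(-5\right) 155 + 17 \left(1 + 2 \cdot 17\right) = -775 + 17 \left(1 + 34\right) = -775 + 17 \cdot 35 = -775 + 595 = -180$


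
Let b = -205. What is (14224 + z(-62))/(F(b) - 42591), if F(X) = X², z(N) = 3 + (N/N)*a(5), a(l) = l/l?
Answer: -7114/283 ≈ -25.138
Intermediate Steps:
a(l) = 1
z(N) = 4 (z(N) = 3 + (N/N)*1 = 3 + 1*1 = 3 + 1 = 4)
(14224 + z(-62))/(F(b) - 42591) = (14224 + 4)/((-205)² - 42591) = 14228/(42025 - 42591) = 14228/(-566) = 14228*(-1/566) = -7114/283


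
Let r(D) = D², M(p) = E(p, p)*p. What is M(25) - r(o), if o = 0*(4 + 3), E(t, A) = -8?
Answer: -200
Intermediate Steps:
o = 0 (o = 0*7 = 0)
M(p) = -8*p
M(25) - r(o) = -8*25 - 1*0² = -200 - 1*0 = -200 + 0 = -200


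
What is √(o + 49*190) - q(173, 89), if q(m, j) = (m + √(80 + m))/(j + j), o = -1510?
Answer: -173/178 + 10*√78 - √253/178 ≈ 87.256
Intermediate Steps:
q(m, j) = (m + √(80 + m))/(2*j) (q(m, j) = (m + √(80 + m))/((2*j)) = (m + √(80 + m))*(1/(2*j)) = (m + √(80 + m))/(2*j))
√(o + 49*190) - q(173, 89) = √(-1510 + 49*190) - (173 + √(80 + 173))/(2*89) = √(-1510 + 9310) - (173 + √253)/(2*89) = √7800 - (173/178 + √253/178) = 10*√78 + (-173/178 - √253/178) = -173/178 + 10*√78 - √253/178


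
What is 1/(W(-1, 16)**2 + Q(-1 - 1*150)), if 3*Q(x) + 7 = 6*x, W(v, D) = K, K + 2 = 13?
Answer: -3/550 ≈ -0.0054545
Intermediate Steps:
K = 11 (K = -2 + 13 = 11)
W(v, D) = 11
Q(x) = -7/3 + 2*x (Q(x) = -7/3 + (6*x)/3 = -7/3 + 2*x)
1/(W(-1, 16)**2 + Q(-1 - 1*150)) = 1/(11**2 + (-7/3 + 2*(-1 - 1*150))) = 1/(121 + (-7/3 + 2*(-1 - 150))) = 1/(121 + (-7/3 + 2*(-151))) = 1/(121 + (-7/3 - 302)) = 1/(121 - 913/3) = 1/(-550/3) = -3/550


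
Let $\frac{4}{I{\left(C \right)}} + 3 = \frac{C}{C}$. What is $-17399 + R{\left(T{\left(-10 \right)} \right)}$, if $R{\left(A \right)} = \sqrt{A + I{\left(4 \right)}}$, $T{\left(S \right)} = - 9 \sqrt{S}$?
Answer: $-17399 + \sqrt{-2 - 9 i \sqrt{10}} \approx -17395.0 - 3.9071 i$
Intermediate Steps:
$I{\left(C \right)} = -2$ ($I{\left(C \right)} = \frac{4}{-3 + \frac{C}{C}} = \frac{4}{-3 + 1} = \frac{4}{-2} = 4 \left(- \frac{1}{2}\right) = -2$)
$R{\left(A \right)} = \sqrt{-2 + A}$ ($R{\left(A \right)} = \sqrt{A - 2} = \sqrt{-2 + A}$)
$-17399 + R{\left(T{\left(-10 \right)} \right)} = -17399 + \sqrt{-2 - 9 \sqrt{-10}} = -17399 + \sqrt{-2 - 9 i \sqrt{10}}$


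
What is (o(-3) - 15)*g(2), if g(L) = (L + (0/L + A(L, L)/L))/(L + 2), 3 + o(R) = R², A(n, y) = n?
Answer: -27/4 ≈ -6.7500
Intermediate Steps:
o(R) = -3 + R²
g(L) = (1 + L)/(2 + L) (g(L) = (L + (0/L + L/L))/(L + 2) = (L + (0 + 1))/(2 + L) = (L + 1)/(2 + L) = (1 + L)/(2 + L))
(o(-3) - 15)*g(2) = ((-3 + (-3)²) - 15)*((1 + 2)/(2 + 2)) = ((-3 + 9) - 15)*(3/4) = (6 - 15)*((¼)*3) = -9*¾ = -27/4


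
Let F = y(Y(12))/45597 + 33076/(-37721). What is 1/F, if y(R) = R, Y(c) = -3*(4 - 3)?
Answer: -573321479/502759845 ≈ -1.1403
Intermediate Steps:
Y(c) = -3 (Y(c) = -3*1 = -3)
F = -502759845/573321479 (F = -3/45597 + 33076/(-37721) = -3*1/45597 + 33076*(-1/37721) = -1/15199 - 33076/37721 = -502759845/573321479 ≈ -0.87692)
1/F = 1/(-502759845/573321479) = -573321479/502759845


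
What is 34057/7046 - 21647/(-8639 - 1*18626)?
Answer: 1081088867/192109190 ≈ 5.6275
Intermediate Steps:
34057/7046 - 21647/(-8639 - 1*18626) = 34057*(1/7046) - 21647/(-8639 - 18626) = 34057/7046 - 21647/(-27265) = 34057/7046 - 21647*(-1/27265) = 34057/7046 + 21647/27265 = 1081088867/192109190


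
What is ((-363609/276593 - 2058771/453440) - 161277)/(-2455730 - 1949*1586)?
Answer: 518662213103077/17837843866840320 ≈ 0.029077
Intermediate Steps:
((-363609/276593 - 2058771/453440) - 161277)/(-2455730 - 1949*1586) = ((-363609*1/276593 - 2058771*1/453440) - 161277)/(-2455730 - 3091114) = ((-363609/276593 - 158367/34880) - 161277)/(-5546844) = (-56485885551/9647563840 - 161277)*(-1/5546844) = -1555986639309231/9647563840*(-1/5546844) = 518662213103077/17837843866840320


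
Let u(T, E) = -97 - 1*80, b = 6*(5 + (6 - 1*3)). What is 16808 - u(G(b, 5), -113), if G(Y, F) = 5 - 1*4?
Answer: 16985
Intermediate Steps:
b = 48 (b = 6*(5 + (6 - 3)) = 6*(5 + 3) = 6*8 = 48)
G(Y, F) = 1 (G(Y, F) = 5 - 4 = 1)
u(T, E) = -177 (u(T, E) = -97 - 80 = -177)
16808 - u(G(b, 5), -113) = 16808 - 1*(-177) = 16808 + 177 = 16985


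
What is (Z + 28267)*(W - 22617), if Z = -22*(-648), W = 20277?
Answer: -99503820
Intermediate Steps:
Z = 14256
(Z + 28267)*(W - 22617) = (14256 + 28267)*(20277 - 22617) = 42523*(-2340) = -99503820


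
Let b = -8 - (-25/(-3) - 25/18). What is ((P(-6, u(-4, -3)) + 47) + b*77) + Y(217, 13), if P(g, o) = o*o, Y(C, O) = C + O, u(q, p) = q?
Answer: -15439/18 ≈ -857.72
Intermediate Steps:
P(g, o) = o²
b = -269/18 (b = -8 - (-25*(-⅓) - 25*1/18) = -8 - (25/3 - 25/18) = -8 - 1*125/18 = -8 - 125/18 = -269/18 ≈ -14.944)
((P(-6, u(-4, -3)) + 47) + b*77) + Y(217, 13) = (((-4)² + 47) - 269/18*77) + (217 + 13) = ((16 + 47) - 20713/18) + 230 = (63 - 20713/18) + 230 = -19579/18 + 230 = -15439/18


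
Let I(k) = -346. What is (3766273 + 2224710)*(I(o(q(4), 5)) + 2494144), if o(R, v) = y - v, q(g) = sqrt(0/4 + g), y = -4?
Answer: 14940301423434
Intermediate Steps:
q(g) = sqrt(g) (q(g) = sqrt(0*(1/4) + g) = sqrt(0 + g) = sqrt(g))
o(R, v) = -4 - v
(3766273 + 2224710)*(I(o(q(4), 5)) + 2494144) = (3766273 + 2224710)*(-346 + 2494144) = 5990983*2493798 = 14940301423434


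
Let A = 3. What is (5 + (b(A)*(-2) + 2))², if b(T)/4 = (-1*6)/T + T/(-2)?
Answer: 1225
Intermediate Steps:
b(T) = -24/T - 2*T (b(T) = 4*((-1*6)/T + T/(-2)) = 4*(-6/T + T*(-½)) = 4*(-6/T - T/2) = -24/T - 2*T)
(5 + (b(A)*(-2) + 2))² = (5 + ((-24/3 - 2*3)*(-2) + 2))² = (5 + ((-24*⅓ - 6)*(-2) + 2))² = (5 + ((-8 - 6)*(-2) + 2))² = (5 + (-14*(-2) + 2))² = (5 + (28 + 2))² = (5 + 30)² = 35² = 1225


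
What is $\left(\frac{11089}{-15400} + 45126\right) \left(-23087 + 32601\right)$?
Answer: $\frac{3305778732427}{7700} \approx 4.2932 \cdot 10^{8}$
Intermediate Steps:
$\left(\frac{11089}{-15400} + 45126\right) \left(-23087 + 32601\right) = \left(11089 \left(- \frac{1}{15400}\right) + 45126\right) 9514 = \left(- \frac{11089}{15400} + 45126\right) 9514 = \frac{694929311}{15400} \cdot 9514 = \frac{3305778732427}{7700}$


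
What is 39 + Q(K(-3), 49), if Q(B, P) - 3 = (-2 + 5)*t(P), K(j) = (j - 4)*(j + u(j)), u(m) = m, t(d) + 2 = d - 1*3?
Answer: 174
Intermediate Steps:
t(d) = -5 + d (t(d) = -2 + (d - 1*3) = -2 + (d - 3) = -2 + (-3 + d) = -5 + d)
K(j) = 2*j*(-4 + j) (K(j) = (j - 4)*(j + j) = (-4 + j)*(2*j) = 2*j*(-4 + j))
Q(B, P) = -12 + 3*P (Q(B, P) = 3 + (-2 + 5)*(-5 + P) = 3 + 3*(-5 + P) = 3 + (-15 + 3*P) = -12 + 3*P)
39 + Q(K(-3), 49) = 39 + (-12 + 3*49) = 39 + (-12 + 147) = 39 + 135 = 174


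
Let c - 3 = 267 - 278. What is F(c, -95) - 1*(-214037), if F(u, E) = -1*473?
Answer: 213564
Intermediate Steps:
c = -8 (c = 3 + (267 - 278) = 3 - 11 = -8)
F(u, E) = -473
F(c, -95) - 1*(-214037) = -473 - 1*(-214037) = -473 + 214037 = 213564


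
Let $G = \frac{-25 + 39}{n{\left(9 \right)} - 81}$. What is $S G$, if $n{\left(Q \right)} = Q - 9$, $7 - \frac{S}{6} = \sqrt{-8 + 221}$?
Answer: $- \frac{196}{27} + \frac{28 \sqrt{213}}{27} \approx 7.8758$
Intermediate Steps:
$S = 42 - 6 \sqrt{213}$ ($S = 42 - 6 \sqrt{-8 + 221} = 42 - 6 \sqrt{213} \approx -45.567$)
$n{\left(Q \right)} = -9 + Q$
$G = - \frac{14}{81}$ ($G = \frac{-25 + 39}{\left(-9 + 9\right) - 81} = \frac{14}{0 - 81} = \frac{14}{-81} = 14 \left(- \frac{1}{81}\right) = - \frac{14}{81} \approx -0.17284$)
$S G = \left(42 - 6 \sqrt{213}\right) \left(- \frac{14}{81}\right) = - \frac{196}{27} + \frac{28 \sqrt{213}}{27}$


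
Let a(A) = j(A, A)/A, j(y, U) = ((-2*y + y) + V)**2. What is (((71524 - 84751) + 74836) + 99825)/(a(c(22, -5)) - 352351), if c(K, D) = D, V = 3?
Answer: -807170/1761819 ≈ -0.45815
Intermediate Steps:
j(y, U) = (3 - y)**2 (j(y, U) = ((-2*y + y) + 3)**2 = (-y + 3)**2 = (3 - y)**2)
a(A) = (-3 + A)**2/A
(((71524 - 84751) + 74836) + 99825)/(a(c(22, -5)) - 352351) = (((71524 - 84751) + 74836) + 99825)/((-3 - 5)**2/(-5) - 352351) = ((-13227 + 74836) + 99825)/(-1/5*(-8)**2 - 352351) = (61609 + 99825)/(-1/5*64 - 352351) = 161434/(-64/5 - 352351) = 161434/(-1761819/5) = 161434*(-5/1761819) = -807170/1761819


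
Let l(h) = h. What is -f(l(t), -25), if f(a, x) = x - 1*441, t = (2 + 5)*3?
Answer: 466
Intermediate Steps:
t = 21 (t = 7*3 = 21)
f(a, x) = -441 + x (f(a, x) = x - 441 = -441 + x)
-f(l(t), -25) = -(-441 - 25) = -1*(-466) = 466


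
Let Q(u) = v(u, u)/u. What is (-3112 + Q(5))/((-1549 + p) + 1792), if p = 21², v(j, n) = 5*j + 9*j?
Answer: -1549/342 ≈ -4.5292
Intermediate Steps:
v(j, n) = 14*j
p = 441
Q(u) = 14 (Q(u) = (14*u)/u = 14)
(-3112 + Q(5))/((-1549 + p) + 1792) = (-3112 + 14)/((-1549 + 441) + 1792) = -3098/(-1108 + 1792) = -3098/684 = -3098*1/684 = -1549/342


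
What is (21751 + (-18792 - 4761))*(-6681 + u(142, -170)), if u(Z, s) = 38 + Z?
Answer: 11714802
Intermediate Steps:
(21751 + (-18792 - 4761))*(-6681 + u(142, -170)) = (21751 + (-18792 - 4761))*(-6681 + (38 + 142)) = (21751 - 23553)*(-6681 + 180) = -1802*(-6501) = 11714802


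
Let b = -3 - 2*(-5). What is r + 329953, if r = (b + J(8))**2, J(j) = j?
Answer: 330178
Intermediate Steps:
b = 7 (b = -3 + 10 = 7)
r = 225 (r = (7 + 8)**2 = 15**2 = 225)
r + 329953 = 225 + 329953 = 330178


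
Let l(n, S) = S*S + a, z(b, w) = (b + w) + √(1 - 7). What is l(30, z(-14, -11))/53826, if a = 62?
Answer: 227/17942 - 25*I*√6/26913 ≈ 0.012652 - 0.0022754*I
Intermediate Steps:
z(b, w) = b + w + I*√6 (z(b, w) = (b + w) + √(-6) = (b + w) + I*√6 = b + w + I*√6)
l(n, S) = 62 + S² (l(n, S) = S*S + 62 = S² + 62 = 62 + S²)
l(30, z(-14, -11))/53826 = (62 + (-14 - 11 + I*√6)²)/53826 = (62 + (-25 + I*√6)²)*(1/53826) = 31/26913 + (-25 + I*√6)²/53826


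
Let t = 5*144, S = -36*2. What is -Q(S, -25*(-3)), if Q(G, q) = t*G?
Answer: 51840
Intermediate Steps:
S = -72
t = 720
Q(G, q) = 720*G
-Q(S, -25*(-3)) = -720*(-72) = -1*(-51840) = 51840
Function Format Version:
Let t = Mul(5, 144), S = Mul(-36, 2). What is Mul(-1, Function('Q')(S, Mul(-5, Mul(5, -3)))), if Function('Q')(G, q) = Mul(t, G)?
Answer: 51840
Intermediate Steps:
S = -72
t = 720
Function('Q')(G, q) = Mul(720, G)
Mul(-1, Function('Q')(S, Mul(-5, Mul(5, -3)))) = Mul(-1, Mul(720, -72)) = Mul(-1, -51840) = 51840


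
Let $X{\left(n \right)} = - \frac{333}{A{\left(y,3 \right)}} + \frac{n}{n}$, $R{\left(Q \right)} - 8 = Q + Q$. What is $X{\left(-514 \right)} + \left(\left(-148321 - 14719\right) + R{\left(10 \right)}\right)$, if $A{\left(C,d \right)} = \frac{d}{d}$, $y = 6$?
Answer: $-163344$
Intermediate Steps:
$R{\left(Q \right)} = 8 + 2 Q$ ($R{\left(Q \right)} = 8 + \left(Q + Q\right) = 8 + 2 Q$)
$A{\left(C,d \right)} = 1$
$X{\left(n \right)} = -332$ ($X{\left(n \right)} = - \frac{333}{1} + \frac{n}{n} = \left(-333\right) 1 + 1 = -333 + 1 = -332$)
$X{\left(-514 \right)} + \left(\left(-148321 - 14719\right) + R{\left(10 \right)}\right) = -332 + \left(\left(-148321 - 14719\right) + \left(8 + 2 \cdot 10\right)\right) = -332 + \left(-163040 + \left(8 + 20\right)\right) = -332 + \left(-163040 + 28\right) = -332 - 163012 = -163344$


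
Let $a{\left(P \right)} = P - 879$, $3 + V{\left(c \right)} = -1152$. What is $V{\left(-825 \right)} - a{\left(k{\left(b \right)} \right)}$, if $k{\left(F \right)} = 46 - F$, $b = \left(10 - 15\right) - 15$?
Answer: $-342$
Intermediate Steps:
$b = -20$ ($b = -5 - 15 = -20$)
$V{\left(c \right)} = -1155$ ($V{\left(c \right)} = -3 - 1152 = -1155$)
$a{\left(P \right)} = -879 + P$ ($a{\left(P \right)} = P - 879 = -879 + P$)
$V{\left(-825 \right)} - a{\left(k{\left(b \right)} \right)} = -1155 - \left(-879 + \left(46 - -20\right)\right) = -1155 - \left(-879 + \left(46 + 20\right)\right) = -1155 - \left(-879 + 66\right) = -1155 - -813 = -1155 + 813 = -342$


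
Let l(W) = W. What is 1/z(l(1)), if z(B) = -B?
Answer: -1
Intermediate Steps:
1/z(l(1)) = 1/(-1*1) = 1/(-1) = -1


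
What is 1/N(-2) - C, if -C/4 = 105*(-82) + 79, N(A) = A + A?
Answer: -136497/4 ≈ -34124.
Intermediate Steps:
N(A) = 2*A
C = 34124 (C = -4*(105*(-82) + 79) = -4*(-8610 + 79) = -4*(-8531) = 34124)
1/N(-2) - C = 1/(2*(-2)) - 1*34124 = 1/(-4) - 34124 = -¼ - 34124 = -136497/4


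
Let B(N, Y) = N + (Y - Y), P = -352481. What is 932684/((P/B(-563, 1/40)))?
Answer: 525101092/352481 ≈ 1489.7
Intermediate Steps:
B(N, Y) = N (B(N, Y) = N + 0 = N)
932684/((P/B(-563, 1/40))) = 932684/((-352481/(-563))) = 932684/((-352481*(-1/563))) = 932684/(352481/563) = 932684*(563/352481) = 525101092/352481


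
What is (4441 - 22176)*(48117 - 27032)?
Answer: -373942475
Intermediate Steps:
(4441 - 22176)*(48117 - 27032) = -17735*21085 = -373942475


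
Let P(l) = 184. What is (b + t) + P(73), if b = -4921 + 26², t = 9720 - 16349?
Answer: -10690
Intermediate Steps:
t = -6629
b = -4245 (b = -4921 + 676 = -4245)
(b + t) + P(73) = (-4245 - 6629) + 184 = -10874 + 184 = -10690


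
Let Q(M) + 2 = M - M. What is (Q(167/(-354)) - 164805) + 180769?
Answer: 15962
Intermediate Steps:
Q(M) = -2 (Q(M) = -2 + (M - M) = -2 + 0 = -2)
(Q(167/(-354)) - 164805) + 180769 = (-2 - 164805) + 180769 = -164807 + 180769 = 15962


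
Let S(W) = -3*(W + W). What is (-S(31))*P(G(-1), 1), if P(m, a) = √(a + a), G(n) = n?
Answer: 186*√2 ≈ 263.04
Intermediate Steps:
S(W) = -6*W
P(m, a) = √2*√a (P(m, a) = √(2*a) = √2*√a)
(-S(31))*P(G(-1), 1) = (-(-6)*31)*(√2*√1) = (-1*(-186))*(√2*1) = 186*√2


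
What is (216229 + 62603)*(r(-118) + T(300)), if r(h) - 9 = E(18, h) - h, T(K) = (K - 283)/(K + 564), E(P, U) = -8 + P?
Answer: 687698465/18 ≈ 3.8205e+7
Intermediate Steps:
T(K) = (-283 + K)/(564 + K)
r(h) = 19 - h (r(h) = 9 + ((-8 + 18) - h) = 9 + (10 - h) = 19 - h)
(216229 + 62603)*(r(-118) + T(300)) = (216229 + 62603)*((19 - 1*(-118)) + (-283 + 300)/(564 + 300)) = 278832*((19 + 118) + 17/864) = 278832*(137 + (1/864)*17) = 278832*(137 + 17/864) = 278832*(118385/864) = 687698465/18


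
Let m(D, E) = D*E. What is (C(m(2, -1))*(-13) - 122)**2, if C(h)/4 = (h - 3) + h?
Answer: 58564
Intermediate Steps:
C(h) = -12 + 8*h (C(h) = 4*((h - 3) + h) = 4*((-3 + h) + h) = 4*(-3 + 2*h) = -12 + 8*h)
(C(m(2, -1))*(-13) - 122)**2 = ((-12 + 8*(2*(-1)))*(-13) - 122)**2 = ((-12 + 8*(-2))*(-13) - 122)**2 = ((-12 - 16)*(-13) - 122)**2 = (-28*(-13) - 122)**2 = (364 - 122)**2 = 242**2 = 58564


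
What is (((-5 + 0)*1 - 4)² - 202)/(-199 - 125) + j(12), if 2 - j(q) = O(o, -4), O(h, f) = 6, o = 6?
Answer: -1175/324 ≈ -3.6265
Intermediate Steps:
j(q) = -4 (j(q) = 2 - 1*6 = 2 - 6 = -4)
(((-5 + 0)*1 - 4)² - 202)/(-199 - 125) + j(12) = (((-5 + 0)*1 - 4)² - 202)/(-199 - 125) - 4 = ((-5*1 - 4)² - 202)/(-324) - 4 = ((-5 - 4)² - 202)*(-1/324) - 4 = ((-9)² - 202)*(-1/324) - 4 = (81 - 202)*(-1/324) - 4 = -121*(-1/324) - 4 = 121/324 - 4 = -1175/324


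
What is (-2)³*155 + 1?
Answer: -1239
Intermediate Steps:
(-2)³*155 + 1 = -8*155 + 1 = -1240 + 1 = -1239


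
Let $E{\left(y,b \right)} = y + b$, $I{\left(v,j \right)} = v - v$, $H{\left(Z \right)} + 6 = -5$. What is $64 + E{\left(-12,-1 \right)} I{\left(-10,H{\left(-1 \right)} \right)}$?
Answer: $64$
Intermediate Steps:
$H{\left(Z \right)} = -11$ ($H{\left(Z \right)} = -6 - 5 = -11$)
$I{\left(v,j \right)} = 0$
$E{\left(y,b \right)} = b + y$
$64 + E{\left(-12,-1 \right)} I{\left(-10,H{\left(-1 \right)} \right)} = 64 + \left(-1 - 12\right) 0 = 64 - 0 = 64 + 0 = 64$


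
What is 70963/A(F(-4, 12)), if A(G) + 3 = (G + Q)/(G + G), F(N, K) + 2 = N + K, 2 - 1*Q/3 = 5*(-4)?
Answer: 70963/3 ≈ 23654.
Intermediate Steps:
Q = 66 (Q = 6 - 15*(-4) = 6 - 3*(-20) = 6 + 60 = 66)
F(N, K) = -2 + K + N (F(N, K) = -2 + (N + K) = -2 + (K + N) = -2 + K + N)
A(G) = -3 + (66 + G)/(2*G) (A(G) = -3 + (G + 66)/(G + G) = -3 + (66 + G)/((2*G)) = -3 + (66 + G)*(1/(2*G)) = -3 + (66 + G)/(2*G))
70963/A(F(-4, 12)) = 70963/(-5/2 + 33/(-2 + 12 - 4)) = 70963/(-5/2 + 33/6) = 70963/(-5/2 + 33*(⅙)) = 70963/(-5/2 + 11/2) = 70963/3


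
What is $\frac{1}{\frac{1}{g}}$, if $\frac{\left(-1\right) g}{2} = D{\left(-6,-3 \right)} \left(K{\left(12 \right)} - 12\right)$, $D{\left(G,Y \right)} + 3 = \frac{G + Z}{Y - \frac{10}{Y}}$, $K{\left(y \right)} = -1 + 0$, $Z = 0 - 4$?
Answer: $-858$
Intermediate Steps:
$Z = -4$ ($Z = 0 - 4 = -4$)
$K{\left(y \right)} = -1$
$D{\left(G,Y \right)} = -3 + \frac{-4 + G}{Y - \frac{10}{Y}}$ ($D{\left(G,Y \right)} = -3 + \frac{G - 4}{Y - \frac{10}{Y}} = -3 + \frac{-4 + G}{Y - \frac{10}{Y}}$)
$g = -858$ ($g = - 2 \frac{30 - -12 - 3 \left(-3\right)^{2} - -18}{-10 + \left(-3\right)^{2}} \left(-1 - 12\right) = - 2 \frac{30 + 12 - 27 + 18}{-10 + 9} \left(-13\right) = - 2 \frac{30 + 12 - 27 + 18}{-1} \left(-13\right) = - 2 \left(-1\right) 33 \left(-13\right) = - 2 \left(\left(-33\right) \left(-13\right)\right) = \left(-2\right) 429 = -858$)
$\frac{1}{\frac{1}{g}} = \frac{1}{\frac{1}{-858}} = \frac{1}{- \frac{1}{858}} = -858$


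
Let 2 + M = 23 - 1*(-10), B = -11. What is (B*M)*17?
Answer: -5797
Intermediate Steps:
M = 31 (M = -2 + (23 - 1*(-10)) = -2 + (23 + 10) = -2 + 33 = 31)
(B*M)*17 = -11*31*17 = -341*17 = -5797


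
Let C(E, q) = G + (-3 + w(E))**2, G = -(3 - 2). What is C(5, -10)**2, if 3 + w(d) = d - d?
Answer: 1225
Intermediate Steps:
w(d) = -3 (w(d) = -3 + (d - d) = -3 + 0 = -3)
G = -1 (G = -1*1 = -1)
C(E, q) = 35 (C(E, q) = -1 + (-3 - 3)**2 = -1 + (-6)**2 = -1 + 36 = 35)
C(5, -10)**2 = 35**2 = 1225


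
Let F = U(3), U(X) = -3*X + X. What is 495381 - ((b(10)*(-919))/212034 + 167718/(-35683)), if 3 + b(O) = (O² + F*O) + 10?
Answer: 3748094317577813/7566009222 ≈ 4.9539e+5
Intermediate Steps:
U(X) = -2*X
F = -6 (F = -2*3 = -6)
b(O) = 7 + O² - 6*O (b(O) = -3 + ((O² - 6*O) + 10) = -3 + (10 + O² - 6*O) = 7 + O² - 6*O)
495381 - ((b(10)*(-919))/212034 + 167718/(-35683)) = 495381 - (((7 + 10² - 6*10)*(-919))/212034 + 167718/(-35683)) = 495381 - (((7 + 100 - 60)*(-919))*(1/212034) + 167718*(-1/35683)) = 495381 - ((47*(-919))*(1/212034) - 167718/35683) = 495381 - (-43193*1/212034 - 167718/35683) = 495381 - (-43193/212034 - 167718/35683) = 495381 - 1*(-37103174231/7566009222) = 495381 + 37103174231/7566009222 = 3748094317577813/7566009222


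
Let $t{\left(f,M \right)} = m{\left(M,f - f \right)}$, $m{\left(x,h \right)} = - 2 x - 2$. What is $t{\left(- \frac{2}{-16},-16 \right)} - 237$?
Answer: $-207$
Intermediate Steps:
$m{\left(x,h \right)} = -2 - 2 x$
$t{\left(f,M \right)} = -2 - 2 M$
$t{\left(- \frac{2}{-16},-16 \right)} - 237 = \left(-2 - -32\right) - 237 = \left(-2 + 32\right) - 237 = 30 - 237 = -207$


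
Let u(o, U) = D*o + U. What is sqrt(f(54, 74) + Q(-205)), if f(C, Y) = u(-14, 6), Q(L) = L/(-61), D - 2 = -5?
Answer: sqrt(191113)/61 ≈ 7.1666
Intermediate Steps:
D = -3 (D = 2 - 5 = -3)
Q(L) = -L/61 (Q(L) = L*(-1/61) = -L/61)
u(o, U) = U - 3*o (u(o, U) = -3*o + U = U - 3*o)
f(C, Y) = 48 (f(C, Y) = 6 - 3*(-14) = 6 + 42 = 48)
sqrt(f(54, 74) + Q(-205)) = sqrt(48 - 1/61*(-205)) = sqrt(48 + 205/61) = sqrt(3133/61) = sqrt(191113)/61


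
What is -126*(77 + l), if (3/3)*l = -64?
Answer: -1638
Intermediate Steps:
l = -64
-126*(77 + l) = -126*(77 - 64) = -126*13 = -1638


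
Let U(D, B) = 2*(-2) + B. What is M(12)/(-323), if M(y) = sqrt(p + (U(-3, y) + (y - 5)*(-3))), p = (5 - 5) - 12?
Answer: -5*I/323 ≈ -0.01548*I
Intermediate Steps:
U(D, B) = -4 + B
p = -12 (p = 0 - 12 = -12)
M(y) = sqrt(-1 - 2*y) (M(y) = sqrt(-12 + ((-4 + y) + (y - 5)*(-3))) = sqrt(-12 + ((-4 + y) + (-5 + y)*(-3))) = sqrt(-12 + ((-4 + y) + (15 - 3*y))) = sqrt(-12 + (11 - 2*y)) = sqrt(-1 - 2*y))
M(12)/(-323) = sqrt(-1 - 2*12)/(-323) = -sqrt(-1 - 24)/323 = -5*I/323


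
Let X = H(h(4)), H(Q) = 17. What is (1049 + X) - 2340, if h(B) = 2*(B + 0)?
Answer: -1274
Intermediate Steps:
h(B) = 2*B
X = 17
(1049 + X) - 2340 = (1049 + 17) - 2340 = 1066 - 2340 = -1274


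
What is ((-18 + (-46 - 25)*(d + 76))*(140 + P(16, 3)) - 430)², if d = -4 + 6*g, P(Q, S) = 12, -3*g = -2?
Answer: 677918396164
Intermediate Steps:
g = ⅔ (g = -⅓*(-2) = ⅔ ≈ 0.66667)
d = 0 (d = -4 + 6*(⅔) = -4 + 4 = 0)
((-18 + (-46 - 25)*(d + 76))*(140 + P(16, 3)) - 430)² = ((-18 + (-46 - 25)*(0 + 76))*(140 + 12) - 430)² = ((-18 - 71*76)*152 - 430)² = ((-18 - 5396)*152 - 430)² = (-5414*152 - 430)² = (-822928 - 430)² = (-823358)² = 677918396164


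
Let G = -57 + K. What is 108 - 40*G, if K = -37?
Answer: 3868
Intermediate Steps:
G = -94 (G = -57 - 37 = -94)
108 - 40*G = 108 - 40*(-94) = 108 + 3760 = 3868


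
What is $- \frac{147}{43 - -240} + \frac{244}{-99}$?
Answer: $- \frac{83605}{28017} \approx -2.9841$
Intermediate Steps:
$- \frac{147}{43 - -240} + \frac{244}{-99} = - \frac{147}{43 + 240} + 244 \left(- \frac{1}{99}\right) = - \frac{147}{283} - \frac{244}{99} = - \frac{83605}{28017}$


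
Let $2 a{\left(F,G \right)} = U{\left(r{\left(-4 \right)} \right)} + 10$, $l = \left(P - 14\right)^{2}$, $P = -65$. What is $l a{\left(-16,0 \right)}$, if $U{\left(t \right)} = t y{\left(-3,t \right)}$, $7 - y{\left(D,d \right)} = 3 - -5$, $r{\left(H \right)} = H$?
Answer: $43687$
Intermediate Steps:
$l = 6241$ ($l = \left(-65 - 14\right)^{2} = \left(-79\right)^{2} = 6241$)
$y{\left(D,d \right)} = -1$ ($y{\left(D,d \right)} = 7 - \left(3 - -5\right) = 7 - \left(3 + 5\right) = 7 - 8 = -1$)
$U{\left(t \right)} = - t$ ($U{\left(t \right)} = t \left(-1\right) = - t$)
$a{\left(F,G \right)} = 7$ ($a{\left(F,G \right)} = \frac{\left(-1\right) \left(-4\right) + 10}{2} = \frac{4 + 10}{2} = \frac{1}{2} \cdot 14 = 7$)
$l a{\left(-16,0 \right)} = 6241 \cdot 7 = 43687$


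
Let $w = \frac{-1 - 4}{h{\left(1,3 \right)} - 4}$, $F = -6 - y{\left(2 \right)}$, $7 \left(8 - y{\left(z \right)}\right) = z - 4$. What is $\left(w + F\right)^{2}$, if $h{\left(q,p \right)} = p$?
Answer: $\frac{4225}{49} \approx 86.224$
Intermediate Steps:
$y{\left(z \right)} = \frac{60}{7} - \frac{z}{7}$ ($y{\left(z \right)} = 8 - \frac{z - 4}{7} = 8 - \frac{-4 + z}{7} = 8 - \left(- \frac{4}{7} + \frac{z}{7}\right) = \frac{60}{7} - \frac{z}{7}$)
$F = - \frac{100}{7}$ ($F = -6 - \left(\frac{60}{7} - \frac{2}{7}\right) = -6 - \frac{58}{7} = - \frac{100}{7} \approx -14.286$)
$w = 5$ ($w = \frac{-1 - 4}{3 - 4} = - \frac{5}{-1} = \left(-5\right) \left(-1\right) = 5$)
$\left(w + F\right)^{2} = \left(5 - \frac{100}{7}\right)^{2} = \left(- \frac{65}{7}\right)^{2} = \frac{4225}{49}$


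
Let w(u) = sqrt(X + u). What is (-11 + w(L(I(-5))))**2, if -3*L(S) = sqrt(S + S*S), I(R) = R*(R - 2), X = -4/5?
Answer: (55 - I*sqrt(10)*sqrt(2 + 5*sqrt(35)))**2/25 ≈ 108.37 - 78.192*I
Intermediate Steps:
X = -4/5 (X = -4*1/5 = -4/5 ≈ -0.80000)
I(R) = R*(-2 + R)
L(S) = -sqrt(S + S**2)/3 (L(S) = -sqrt(S + S*S)/3 = -sqrt(S + S**2)/3)
w(u) = sqrt(-4/5 + u)
(-11 + w(L(I(-5))))**2 = (-11 + sqrt(-20 + 25*(-sqrt(35)*sqrt(1 - 5*(-2 - 5))/3))/5)**2 = (-11 + sqrt(-20 + 25*(-sqrt(35)*sqrt(1 - 5*(-7))/3))/5)**2 = (-11 + sqrt(-20 + 25*(-sqrt(35)*sqrt(1 + 35)/3))/5)**2 = (-11 + sqrt(-20 + 25*(-6*sqrt(35)/3))/5)**2 = (-11 + sqrt(-20 + 25*(-2*sqrt(35)))/5)**2 = (-11 + sqrt(-20 - 50*sqrt(35))/5)**2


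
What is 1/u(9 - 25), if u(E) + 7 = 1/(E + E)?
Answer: -32/225 ≈ -0.14222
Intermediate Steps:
u(E) = -7 + 1/(2*E) (u(E) = -7 + 1/(E + E) = -7 + 1/(2*E))
1/u(9 - 25) = 1/(-7 + 1/(2*(9 - 25))) = 1/(-7 + (½)/(-16)) = 1/(-7 + (½)*(-1/16)) = 1/(-7 - 1/32) = 1/(-225/32) = -32/225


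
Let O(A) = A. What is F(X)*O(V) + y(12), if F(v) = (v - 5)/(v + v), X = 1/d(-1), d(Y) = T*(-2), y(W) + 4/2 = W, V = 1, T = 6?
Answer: 81/2 ≈ 40.500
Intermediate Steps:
y(W) = -2 + W
d(Y) = -12 (d(Y) = 6*(-2) = -12)
X = -1/12 (X = 1/(-12) = -1/12 ≈ -0.083333)
F(v) = (-5 + v)/(2*v) (F(v) = (-5 + v)/((2*v)) = (-5 + v)*(1/(2*v)) = (-5 + v)/(2*v))
F(X)*O(V) + y(12) = ((-5 - 1/12)/(2*(-1/12)))*1 + (-2 + 12) = ((½)*(-12)*(-61/12))*1 + 10 = (61/2)*1 + 10 = 61/2 + 10 = 81/2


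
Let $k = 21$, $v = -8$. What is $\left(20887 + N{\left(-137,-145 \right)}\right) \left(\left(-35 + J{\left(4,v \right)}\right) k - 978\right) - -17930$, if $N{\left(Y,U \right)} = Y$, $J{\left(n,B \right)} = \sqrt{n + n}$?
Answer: $-35526820 + 871500 \sqrt{2} \approx -3.4294 \cdot 10^{7}$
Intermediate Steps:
$J{\left(n,B \right)} = \sqrt{2} \sqrt{n}$ ($J{\left(n,B \right)} = \sqrt{2 n} = \sqrt{2} \sqrt{n}$)
$\left(20887 + N{\left(-137,-145 \right)}\right) \left(\left(-35 + J{\left(4,v \right)}\right) k - 978\right) - -17930 = \left(20887 - 137\right) \left(\left(-35 + \sqrt{2} \sqrt{4}\right) 21 - 978\right) - -17930 = 20750 \left(\left(-35 + \sqrt{2} \cdot 2\right) 21 - 978\right) + 17930 = 20750 \left(\left(-35 + 2 \sqrt{2}\right) 21 - 978\right) + 17930 = 20750 \left(\left(-735 + 42 \sqrt{2}\right) - 978\right) + 17930 = 20750 \left(-1713 + 42 \sqrt{2}\right) + 17930 = \left(-35544750 + 871500 \sqrt{2}\right) + 17930 = -35526820 + 871500 \sqrt{2}$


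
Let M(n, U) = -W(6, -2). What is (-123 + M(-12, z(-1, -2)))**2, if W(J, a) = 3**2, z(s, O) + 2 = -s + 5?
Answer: 17424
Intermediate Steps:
z(s, O) = 3 - s (z(s, O) = -2 + (-s + 5) = -2 + (5 - s) = 3 - s)
W(J, a) = 9
M(n, U) = -9 (M(n, U) = -1*9 = -9)
(-123 + M(-12, z(-1, -2)))**2 = (-123 - 9)**2 = (-132)**2 = 17424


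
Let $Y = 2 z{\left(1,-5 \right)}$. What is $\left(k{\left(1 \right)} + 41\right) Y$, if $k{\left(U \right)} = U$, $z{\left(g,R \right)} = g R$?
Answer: $-420$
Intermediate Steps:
$z{\left(g,R \right)} = R g$
$Y = -10$ ($Y = 2 \left(\left(-5\right) 1\right) = 2 \left(-5\right) = -10$)
$\left(k{\left(1 \right)} + 41\right) Y = \left(1 + 41\right) \left(-10\right) = 42 \left(-10\right) = -420$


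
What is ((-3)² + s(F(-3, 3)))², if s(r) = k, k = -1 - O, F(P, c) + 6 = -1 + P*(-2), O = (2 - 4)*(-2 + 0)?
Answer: 16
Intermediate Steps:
O = 4 (O = -2*(-2) = 4)
F(P, c) = -7 - 2*P (F(P, c) = -6 + (-1 + P*(-2)) = -6 + (-1 - 2*P) = -7 - 2*P)
k = -5 (k = -1 - 1*4 = -1 - 4 = -5)
s(r) = -5
((-3)² + s(F(-3, 3)))² = ((-3)² - 5)² = (9 - 5)² = 4² = 16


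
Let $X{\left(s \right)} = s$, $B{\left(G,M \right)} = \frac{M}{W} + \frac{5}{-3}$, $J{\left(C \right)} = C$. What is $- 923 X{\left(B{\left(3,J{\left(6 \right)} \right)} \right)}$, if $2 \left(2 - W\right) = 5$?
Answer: $\frac{37843}{3} \approx 12614.0$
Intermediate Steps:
$W = - \frac{1}{2}$ ($W = 2 - \frac{5}{2} = - \frac{1}{2} \approx -0.5$)
$B{\left(G,M \right)} = - \frac{5}{3} - 2 M$ ($B{\left(G,M \right)} = \frac{M}{- \frac{1}{2}} + \frac{5}{-3} = M \left(-2\right) + 5 \left(- \frac{1}{3}\right) = - 2 M - \frac{5}{3} = - \frac{5}{3} - 2 M$)
$- 923 X{\left(B{\left(3,J{\left(6 \right)} \right)} \right)} = - 923 \left(- \frac{5}{3} - 12\right) = \left(-923\right) \left(- \frac{41}{3}\right) = \frac{37843}{3}$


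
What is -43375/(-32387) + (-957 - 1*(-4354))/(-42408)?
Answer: 1729428361/1373467896 ≈ 1.2592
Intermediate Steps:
-43375/(-32387) + (-957 - 1*(-4354))/(-42408) = -43375*(-1/32387) + (-957 + 4354)*(-1/42408) = 43375/32387 + 3397*(-1/42408) = 43375/32387 - 3397/42408 = 1729428361/1373467896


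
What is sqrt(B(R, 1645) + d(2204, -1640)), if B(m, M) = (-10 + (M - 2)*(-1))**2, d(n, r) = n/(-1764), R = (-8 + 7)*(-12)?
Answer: sqrt(1204991818)/21 ≈ 1653.0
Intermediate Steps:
R = 12 (R = -1*(-12) = 12)
d(n, r) = -n/1764 (d(n, r) = n*(-1/1764) = -n/1764)
B(m, M) = (-8 - M)**2 (B(m, M) = (-10 + (-2 + M)*(-1))**2 = (-10 + (2 - M))**2 = (-8 - M)**2)
sqrt(B(R, 1645) + d(2204, -1640)) = sqrt((8 + 1645)**2 - 1/1764*2204) = sqrt(1653**2 - 551/441) = sqrt(2732409 - 551/441) = sqrt(1204991818/441) = sqrt(1204991818)/21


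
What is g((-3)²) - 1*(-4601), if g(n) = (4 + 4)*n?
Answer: 4673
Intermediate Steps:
g(n) = 8*n
g((-3)²) - 1*(-4601) = 8*(-3)² - 1*(-4601) = 8*9 + 4601 = 72 + 4601 = 4673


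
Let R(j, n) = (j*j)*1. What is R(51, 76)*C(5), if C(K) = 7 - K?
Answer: 5202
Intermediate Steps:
R(j, n) = j² (R(j, n) = j²*1 = j²)
R(51, 76)*C(5) = 51²*(7 - 1*5) = 2601*(7 - 5) = 2601*2 = 5202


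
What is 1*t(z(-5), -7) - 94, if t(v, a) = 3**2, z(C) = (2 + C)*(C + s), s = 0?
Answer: -85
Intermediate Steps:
z(C) = C*(2 + C) (z(C) = (2 + C)*(C + 0) = (2 + C)*C = C*(2 + C))
t(v, a) = 9
1*t(z(-5), -7) - 94 = 1*9 - 94 = 9 - 94 = -85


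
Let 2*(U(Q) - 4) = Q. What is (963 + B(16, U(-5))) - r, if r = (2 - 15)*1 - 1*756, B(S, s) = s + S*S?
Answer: 3979/2 ≈ 1989.5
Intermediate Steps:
U(Q) = 4 + Q/2
B(S, s) = s + S²
r = -769 (r = -13*1 - 756 = -13 - 756 = -769)
(963 + B(16, U(-5))) - r = (963 + ((4 + (½)*(-5)) + 16²)) - 1*(-769) = (963 + ((4 - 5/2) + 256)) + 769 = (963 + (3/2 + 256)) + 769 = (963 + 515/2) + 769 = 2441/2 + 769 = 3979/2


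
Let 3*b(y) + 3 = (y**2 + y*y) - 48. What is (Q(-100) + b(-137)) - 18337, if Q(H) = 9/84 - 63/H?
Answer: -3066313/525 ≈ -5840.6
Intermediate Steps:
b(y) = -17 + 2*y**2/3 (b(y) = -1 + ((y**2 + y*y) - 48)/3 = -1 + ((y**2 + y**2) - 48)/3 = -1 + (2*y**2 - 48)/3 = -1 + (-48 + 2*y**2)/3 = -1 + (-16 + 2*y**2/3) = -17 + 2*y**2/3)
Q(H) = 3/28 - 63/H (Q(H) = 9*(1/84) - 63/H = 3/28 - 63/H)
(Q(-100) + b(-137)) - 18337 = ((3/28 - 63/(-100)) + (-17 + (2/3)*(-137)**2)) - 18337 = ((3/28 - 63*(-1/100)) + (-17 + (2/3)*18769)) - 18337 = ((3/28 + 63/100) + (-17 + 37538/3)) - 18337 = (129/175 + 37487/3) - 18337 = 6560612/525 - 18337 = -3066313/525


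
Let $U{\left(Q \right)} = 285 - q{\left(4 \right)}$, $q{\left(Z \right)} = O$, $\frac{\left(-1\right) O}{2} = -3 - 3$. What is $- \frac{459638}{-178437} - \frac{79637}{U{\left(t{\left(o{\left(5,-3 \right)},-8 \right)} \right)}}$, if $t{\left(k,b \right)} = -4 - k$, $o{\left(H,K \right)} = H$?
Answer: $- \frac{223566765}{773227} \approx -289.13$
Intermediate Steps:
$O = 12$ ($O = - 2 \left(-3 - 3\right) = \left(-2\right) \left(-6\right) = 12$)
$q{\left(Z \right)} = 12$
$U{\left(Q \right)} = 273$ ($U{\left(Q \right)} = 285 - 12 = 273$)
$- \frac{459638}{-178437} - \frac{79637}{U{\left(t{\left(o{\left(5,-3 \right)},-8 \right)} \right)}} = - \frac{459638}{-178437} - \frac{79637}{273} = \left(-459638\right) \left(- \frac{1}{178437}\right) - \frac{79637}{273} = \frac{459638}{178437} - \frac{79637}{273} = - \frac{223566765}{773227}$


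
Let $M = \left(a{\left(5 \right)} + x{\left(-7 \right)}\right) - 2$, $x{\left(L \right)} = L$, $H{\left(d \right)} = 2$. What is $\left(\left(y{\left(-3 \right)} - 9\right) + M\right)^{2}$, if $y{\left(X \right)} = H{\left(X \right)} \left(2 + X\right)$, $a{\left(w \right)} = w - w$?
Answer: $400$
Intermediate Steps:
$a{\left(w \right)} = 0$
$y{\left(X \right)} = 4 + 2 X$ ($y{\left(X \right)} = 2 \left(2 + X\right) = 4 + 2 X$)
$M = -9$ ($M = \left(0 - 7\right) - 2 = -7 - 2 = -9$)
$\left(\left(y{\left(-3 \right)} - 9\right) + M\right)^{2} = \left(\left(\left(4 + 2 \left(-3\right)\right) - 9\right) - 9\right)^{2} = \left(\left(\left(4 - 6\right) - 9\right) - 9\right)^{2} = \left(\left(-2 - 9\right) - 9\right)^{2} = \left(-11 - 9\right)^{2} = \left(-20\right)^{2} = 400$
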